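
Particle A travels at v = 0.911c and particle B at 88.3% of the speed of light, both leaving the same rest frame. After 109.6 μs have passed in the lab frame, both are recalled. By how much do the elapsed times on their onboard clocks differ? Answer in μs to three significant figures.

A: γ = 1/√(1 − 0.911²) = 1/√0.1701 = 2.425; τ_A = 109.6/2.425 = 45.20 μs.
B: β = 0.883; γ = 1/√(1 − 0.883²) = 1/√0.2203 = 2.131; τ_B = 109.6/2.131 = 51.44 μs.

|τ_A − τ_B| = 6.24 μs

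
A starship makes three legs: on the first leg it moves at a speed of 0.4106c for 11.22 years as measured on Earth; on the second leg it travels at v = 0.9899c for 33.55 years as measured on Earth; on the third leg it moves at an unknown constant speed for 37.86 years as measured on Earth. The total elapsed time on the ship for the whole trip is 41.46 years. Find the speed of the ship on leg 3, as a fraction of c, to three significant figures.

Leg 1: γ = 1/√(1 − 0.4106²) = 1/√0.8314 = 1.097; τ_1 = 11.22/1.097 = 10.23 years.
Leg 2: γ = 1/√(1 − 0.9899²) = 1/√0.02010 = 7.054; τ_2 = 33.55/7.054 = 4.756 years.
Leg 3: speed unknown; τ_3 = 37.86/γ_3.
Total proper time: 10.23 + 4.756 + τ_3 = 41.46, so τ_3 = 41.46 − 14.99 = 26.47 years.
γ_3 = 37.86/26.47 = 1.430; β = √(1 − 1/γ²) = √0.5111.

β = 0.715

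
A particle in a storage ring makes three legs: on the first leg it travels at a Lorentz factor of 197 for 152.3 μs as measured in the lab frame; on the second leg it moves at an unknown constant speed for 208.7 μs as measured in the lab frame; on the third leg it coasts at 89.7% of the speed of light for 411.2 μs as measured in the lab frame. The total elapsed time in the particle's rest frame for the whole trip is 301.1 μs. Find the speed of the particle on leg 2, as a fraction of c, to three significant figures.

β = 0.823

Leg 1: γ = 197; τ_1 = 152.3/197.0 = 0.7731 μs.
Leg 2: speed unknown; τ_2 = 208.7/γ_2.
Leg 3: β = 0.897; γ = 1/√(1 − 0.897²) = 1/√0.1954 = 2.262; τ_3 = 411.2/2.262 = 181.8 μs.
Total proper time: 0.7731 + τ_2 + 181.8 = 301.1, so τ_2 = 301.1 − 182.5 = 118.6 μs.
γ_2 = 208.7/118.6 = 1.760; β = √(1 − 1/γ²) = √0.6773.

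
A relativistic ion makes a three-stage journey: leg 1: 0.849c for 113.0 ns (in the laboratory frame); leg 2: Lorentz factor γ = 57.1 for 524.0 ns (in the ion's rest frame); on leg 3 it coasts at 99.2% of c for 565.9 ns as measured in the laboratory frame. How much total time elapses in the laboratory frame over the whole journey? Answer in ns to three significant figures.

Leg 1: 113.0 ns is already measured in the laboratory frame.
Leg 2: γ = 57.1; Δt_2 = 57.10 × 524.0 = 2.992×10⁴ ns.
Leg 3: 565.9 ns is already measured in the laboratory frame.
Total: 113.0 + 2.992×10⁴ + 565.9 ns.

Δt = 3.06×10⁴ ns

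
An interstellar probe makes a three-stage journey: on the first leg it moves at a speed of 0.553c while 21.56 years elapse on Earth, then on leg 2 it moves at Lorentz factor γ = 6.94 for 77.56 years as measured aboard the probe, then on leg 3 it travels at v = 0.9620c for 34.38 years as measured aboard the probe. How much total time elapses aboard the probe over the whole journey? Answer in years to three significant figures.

Leg 1: γ = 1/√(1 − 0.553²) = 1/√0.6942 = 1.200; τ_1 = 21.56/1.200 = 17.96 years.
Leg 2: 77.56 years is already measured aboard the probe.
Leg 3: 34.38 years is already measured aboard the probe.
Total: 17.96 + 77.56 + 34.38 years.

τ = 130 years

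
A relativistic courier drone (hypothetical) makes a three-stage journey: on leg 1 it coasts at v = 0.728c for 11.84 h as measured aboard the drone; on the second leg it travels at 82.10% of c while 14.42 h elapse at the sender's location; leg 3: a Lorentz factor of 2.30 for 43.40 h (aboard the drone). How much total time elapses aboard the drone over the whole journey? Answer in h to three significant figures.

τ = 63.5 h

Leg 1: 11.84 h is already measured aboard the drone.
Leg 2: β = 0.8210; γ = 1/√(1 − 0.8210²) = 1/√0.3260 = 1.752; τ_2 = 14.42/1.752 = 8.233 h.
Leg 3: 43.40 h is already measured aboard the drone.
Total: 11.84 + 8.233 + 43.40 h.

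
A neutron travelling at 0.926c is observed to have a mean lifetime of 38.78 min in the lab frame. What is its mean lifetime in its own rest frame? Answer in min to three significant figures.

τ₀ = 14.6 min

γ = 1/√(1 − 0.926²) = 1/√0.1425 = 2.649
The lab-frame lifetime is the dilated interval; the proper lifetime is τ₀ = Δt/γ = 38.78/2.649 min.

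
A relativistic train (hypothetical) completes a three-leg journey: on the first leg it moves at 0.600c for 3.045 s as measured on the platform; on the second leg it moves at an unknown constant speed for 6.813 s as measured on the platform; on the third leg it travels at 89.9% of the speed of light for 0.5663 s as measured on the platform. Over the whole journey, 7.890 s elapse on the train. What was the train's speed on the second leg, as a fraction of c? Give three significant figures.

β = 0.645

Leg 1: γ = 1/√(1 − 0.600²) = 5/4 = 1.250; τ_1 = 3.045/1.250 = 2.436 s.
Leg 2: speed unknown; τ_2 = 6.813/γ_2.
Leg 3: β = 0.899; γ = 1/√(1 − 0.899²) = 1/√0.1918 = 2.283; τ_3 = 0.5663/2.283 = 0.2480 s.
Total proper time: 2.436 + τ_2 + 0.2480 = 7.890, so τ_2 = 7.890 − 2.684 = 5.206 s.
γ_2 = 6.813/5.206 = 1.309; β = √(1 − 1/γ²) = √0.4161.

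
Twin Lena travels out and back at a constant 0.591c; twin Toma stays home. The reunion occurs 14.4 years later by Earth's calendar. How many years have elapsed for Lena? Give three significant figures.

γ = 1/√(1 − 0.591²) = 1/√0.6507 = 1.240
Lena's clock measures proper time along the trip: τ = Δt/γ = 14.4/1.240 years.

τ = 11.6 years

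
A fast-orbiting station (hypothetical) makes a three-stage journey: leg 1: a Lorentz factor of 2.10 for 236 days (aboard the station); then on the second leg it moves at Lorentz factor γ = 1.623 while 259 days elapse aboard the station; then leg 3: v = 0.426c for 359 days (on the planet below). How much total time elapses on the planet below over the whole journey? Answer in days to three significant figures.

Δt = 1270 days

Leg 1: γ = 2.10; Δt_1 = 2.100 × 236 = 495.6 days.
Leg 2: γ = 1.623; Δt_2 = 1.623 × 259 = 420.4 days.
Leg 3: 359 days is already measured on the planet below.
Total: 495.6 + 420.4 + 359.0 days.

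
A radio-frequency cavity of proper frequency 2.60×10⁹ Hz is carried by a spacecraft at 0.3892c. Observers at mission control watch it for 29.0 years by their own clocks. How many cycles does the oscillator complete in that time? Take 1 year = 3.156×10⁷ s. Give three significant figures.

γ = 1/√(1 − 0.3892²) = 1/√0.8485 = 1.086
During 29.0 years of lab time, the oscillator's proper time advances by τ = Δt/γ = 29.0/1.086 = 26.71 years = 8.431×10⁸ s.
N = f × τ = 2.60×10⁹ × 8.431×10⁸ = 2.192×10¹⁸.

N = 2.19×10¹⁸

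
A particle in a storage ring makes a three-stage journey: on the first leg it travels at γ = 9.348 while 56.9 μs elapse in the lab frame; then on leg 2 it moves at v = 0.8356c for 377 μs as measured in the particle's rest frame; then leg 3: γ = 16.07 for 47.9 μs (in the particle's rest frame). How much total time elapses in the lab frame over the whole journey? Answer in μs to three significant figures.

Δt = 1510 μs

Leg 1: 56.9 μs is already measured in the lab frame.
Leg 2: γ = 1/√(1 − 0.8356²) = 1/√0.3018 = 1.820; Δt_2 = 1.820 × 377 = 686.3 μs.
Leg 3: γ = 16.07; Δt_3 = 16.07 × 47.9 = 769.8 μs.
Total: 56.90 + 686.3 + 769.8 μs.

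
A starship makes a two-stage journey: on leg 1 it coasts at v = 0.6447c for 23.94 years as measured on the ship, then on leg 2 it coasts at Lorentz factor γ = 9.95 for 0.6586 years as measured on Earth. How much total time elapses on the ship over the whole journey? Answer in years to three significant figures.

Leg 1: 23.94 years is already measured on the ship.
Leg 2: γ = 9.95; τ_2 = 0.6586/9.950 = 0.06619 years.
Total: 23.94 + 0.06619 years.

τ = 24.0 years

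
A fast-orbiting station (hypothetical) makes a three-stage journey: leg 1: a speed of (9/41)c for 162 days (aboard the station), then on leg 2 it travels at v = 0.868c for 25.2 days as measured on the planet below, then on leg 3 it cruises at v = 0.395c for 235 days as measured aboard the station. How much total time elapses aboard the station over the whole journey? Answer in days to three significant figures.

Leg 1: 162 days is already measured aboard the station.
Leg 2: γ = 1/√(1 − 0.868²) = 1/√0.2466 = 2.014; τ_2 = 25.2/2.014 = 12.51 days.
Leg 3: 235 days is already measured aboard the station.
Total: 162.0 + 12.51 + 235.0 days.

τ = 410 days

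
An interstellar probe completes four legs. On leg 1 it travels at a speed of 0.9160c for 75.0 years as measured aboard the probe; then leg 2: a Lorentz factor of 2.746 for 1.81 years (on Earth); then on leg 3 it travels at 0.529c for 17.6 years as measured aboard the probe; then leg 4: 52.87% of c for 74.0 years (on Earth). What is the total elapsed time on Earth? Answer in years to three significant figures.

Leg 1: γ = 1/√(1 − 0.9160²) = 1/√0.1609 = 2.493; Δt_1 = 2.493 × 75.0 = 186.9 years.
Leg 2: 1.81 years is already measured on Earth.
Leg 3: γ = 1/√(1 − 0.529²) = 1/√0.7202 = 1.178; Δt_3 = 1.178 × 17.6 = 20.74 years.
Leg 4: 74.0 years is already measured on Earth.
Total: 186.9 + 1.810 + 20.74 + 74.00 years.

Δt = 283 years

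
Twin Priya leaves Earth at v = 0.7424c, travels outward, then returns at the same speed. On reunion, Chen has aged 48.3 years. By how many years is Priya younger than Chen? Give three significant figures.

γ = 1/√(1 − 0.7424²) = 1/√0.4488 = 1.493
Priya's elapsed proper time: τ = 48.3/1.493 = 32.36 years.
Age gap = Δt − τ = 48.3 − 32.36 years.

Δt − τ = 15.9 years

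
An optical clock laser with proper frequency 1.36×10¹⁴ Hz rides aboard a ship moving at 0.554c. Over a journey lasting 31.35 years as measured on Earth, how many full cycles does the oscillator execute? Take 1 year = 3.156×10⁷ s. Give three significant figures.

N = 1.12×10²³

γ = 1/√(1 − 0.554²) = 1/√0.6931 = 1.201
The oscillator's own cycle count is N = f × τ where τ is the proper time on the ship. τ = Δt/γ = 31.35/1.201 = 26.10 years = 8.237×10⁸ s.
N = 1.36×10¹⁴ × 8.237×10⁸ = 1.120×10²³.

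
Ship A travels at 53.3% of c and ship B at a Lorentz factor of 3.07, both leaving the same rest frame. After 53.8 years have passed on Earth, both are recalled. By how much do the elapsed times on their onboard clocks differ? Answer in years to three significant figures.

|τ_A − τ_B| = 28.0 years

A: β = 0.533; γ = 1/√(1 − 0.533²) = 1/√0.7159 = 1.182; τ_A = 53.8/1.182 = 45.52 years.
B: γ = 3.07; τ_B = 53.8/3.070 = 17.52 years.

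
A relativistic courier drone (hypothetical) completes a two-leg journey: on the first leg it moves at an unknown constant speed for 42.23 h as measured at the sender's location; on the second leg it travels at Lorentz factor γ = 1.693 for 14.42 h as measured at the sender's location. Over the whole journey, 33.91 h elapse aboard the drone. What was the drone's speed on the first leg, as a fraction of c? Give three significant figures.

Leg 1: speed unknown; τ_1 = 42.23/γ_1.
Leg 2: γ = 1.693; τ_2 = 14.42/1.693 = 8.517 h.
Total proper time: τ_1 + 8.517 = 33.91, so τ_1 = 33.91 − 8.517 = 25.39 h.
γ_1 = 42.23/25.39 = 1.663; β = √(1 − 1/γ²) = √0.6384.

β = 0.799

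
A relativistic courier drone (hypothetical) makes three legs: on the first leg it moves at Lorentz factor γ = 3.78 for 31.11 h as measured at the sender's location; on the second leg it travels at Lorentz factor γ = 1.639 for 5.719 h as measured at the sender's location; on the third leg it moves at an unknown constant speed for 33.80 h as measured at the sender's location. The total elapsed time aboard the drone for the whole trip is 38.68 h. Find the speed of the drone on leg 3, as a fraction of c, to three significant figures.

Leg 1: γ = 3.78; τ_1 = 31.11/3.780 = 8.230 h.
Leg 2: γ = 1.639; τ_2 = 5.719/1.639 = 3.489 h.
Leg 3: speed unknown; τ_3 = 33.80/γ_3.
Total proper time: 8.230 + 3.489 + τ_3 = 38.68, so τ_3 = 38.68 − 11.72 = 26.96 h.
γ_3 = 33.80/26.96 = 1.254; β = √(1 − 1/γ²) = √0.3638.

β = 0.603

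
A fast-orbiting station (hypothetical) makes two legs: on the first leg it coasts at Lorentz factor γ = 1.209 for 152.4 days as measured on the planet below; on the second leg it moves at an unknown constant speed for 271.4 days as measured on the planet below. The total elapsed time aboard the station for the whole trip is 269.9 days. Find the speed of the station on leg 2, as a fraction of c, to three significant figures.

β = 0.848

Leg 1: γ = 1.209; τ_1 = 152.4/1.209 = 126.1 days.
Leg 2: speed unknown; τ_2 = 271.4/γ_2.
Total proper time: 126.1 + τ_2 = 269.9, so τ_2 = 269.9 − 126.1 = 143.8 days.
γ_2 = 271.4/143.8 = 1.887; β = √(1 − 1/γ²) = √0.7191.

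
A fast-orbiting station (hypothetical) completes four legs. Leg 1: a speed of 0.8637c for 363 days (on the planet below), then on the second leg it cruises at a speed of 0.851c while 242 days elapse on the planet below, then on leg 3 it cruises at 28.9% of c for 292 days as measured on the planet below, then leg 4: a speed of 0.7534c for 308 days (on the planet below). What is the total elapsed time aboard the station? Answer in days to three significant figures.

Leg 1: γ = 1/√(1 − 0.8637²) = 1/√0.2540 = 1.984; τ_1 = 363/1.984 = 183.0 days.
Leg 2: γ = 1/√(1 − 0.851²) = 1/√0.2758 = 1.904; τ_2 = 242/1.904 = 127.1 days.
Leg 3: β = 0.289; γ = 1/√(1 − 0.289²) = 1/√0.9165 = 1.045; τ_3 = 292/1.045 = 279.5 days.
Leg 4: γ = 1/√(1 − 0.7534²) = 1/√0.4324 = 1.521; τ_4 = 308/1.521 = 202.5 days.
Total: 183.0 + 127.1 + 279.5 + 202.5 days.

τ = 792 days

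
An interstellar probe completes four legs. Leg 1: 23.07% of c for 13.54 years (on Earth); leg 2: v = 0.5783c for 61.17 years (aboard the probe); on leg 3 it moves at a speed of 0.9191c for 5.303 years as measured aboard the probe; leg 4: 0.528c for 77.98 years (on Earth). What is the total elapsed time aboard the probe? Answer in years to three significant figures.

Leg 1: β = 0.2307; γ = 1/√(1 − 0.2307²) = 1/√0.9468 = 1.028; τ_1 = 13.54/1.028 = 13.17 years.
Leg 2: 61.17 years is already measured aboard the probe.
Leg 3: 5.303 years is already measured aboard the probe.
Leg 4: γ = 1/√(1 − 0.528²) = 1/√0.7212 = 1.178; τ_4 = 77.98/1.178 = 66.22 years.
Total: 13.17 + 61.17 + 5.303 + 66.22 years.

τ = 146 years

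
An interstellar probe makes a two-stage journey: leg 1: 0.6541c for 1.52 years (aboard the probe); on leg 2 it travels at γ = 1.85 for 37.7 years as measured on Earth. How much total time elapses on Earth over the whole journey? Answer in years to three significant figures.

Δt = 39.7 years

Leg 1: γ = 1/√(1 − 0.6541²) = 1/√0.5722 = 1.322; Δt_1 = 1.322 × 1.52 = 2.009 years.
Leg 2: 37.7 years is already measured on Earth.
Total: 2.009 + 37.70 years.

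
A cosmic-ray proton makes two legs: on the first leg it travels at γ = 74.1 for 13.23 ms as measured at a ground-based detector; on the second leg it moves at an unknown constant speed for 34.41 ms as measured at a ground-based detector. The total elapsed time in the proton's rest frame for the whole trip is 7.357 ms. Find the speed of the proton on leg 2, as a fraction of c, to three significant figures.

β = 0.978

Leg 1: γ = 74.1; τ_1 = 13.23/74.10 = 0.1785 ms.
Leg 2: speed unknown; τ_2 = 34.41/γ_2.
Total proper time: 0.1785 + τ_2 = 7.357, so τ_2 = 7.357 − 0.1785 = 7.178 ms.
γ_2 = 34.41/7.178 = 4.794; β = √(1 − 1/γ²) = √0.9565.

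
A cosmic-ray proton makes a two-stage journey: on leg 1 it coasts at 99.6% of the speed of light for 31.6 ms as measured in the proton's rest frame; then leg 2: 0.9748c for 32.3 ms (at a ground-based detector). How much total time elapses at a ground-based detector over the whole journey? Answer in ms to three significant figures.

Leg 1: β = 0.996; γ = 1/√(1 − 0.996²) = 1/√0.007984 = 11.19; Δt_1 = 11.19 × 31.6 = 353.7 ms.
Leg 2: 32.3 ms is already measured at a ground-based detector.
Total: 353.7 + 32.30 ms.

Δt = 386 ms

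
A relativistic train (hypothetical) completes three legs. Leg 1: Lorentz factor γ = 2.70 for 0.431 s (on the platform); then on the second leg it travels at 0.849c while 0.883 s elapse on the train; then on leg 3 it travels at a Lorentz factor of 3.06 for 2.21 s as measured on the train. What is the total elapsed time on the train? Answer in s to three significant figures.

Leg 1: γ = 2.70; τ_1 = 0.431/2.700 = 0.1596 s.
Leg 2: 0.883 s is already measured on the train.
Leg 3: 2.21 s is already measured on the train.
Total: 0.1596 + 0.8830 + 2.210 s.

τ = 3.25 s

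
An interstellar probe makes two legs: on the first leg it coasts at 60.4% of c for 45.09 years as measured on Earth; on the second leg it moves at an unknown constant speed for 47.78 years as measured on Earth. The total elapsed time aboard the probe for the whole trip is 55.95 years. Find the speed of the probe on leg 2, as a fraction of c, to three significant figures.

Leg 1: β = 0.604; γ = 1/√(1 − 0.604²) = 1/√0.6352 = 1.255; τ_1 = 45.09/1.255 = 35.94 years.
Leg 2: speed unknown; τ_2 = 47.78/γ_2.
Total proper time: 35.94 + τ_2 = 55.95, so τ_2 = 55.95 − 35.94 = 20.01 years.
γ_2 = 47.78/20.01 = 2.387; β = √(1 − 1/γ²) = √0.8245.

β = 0.908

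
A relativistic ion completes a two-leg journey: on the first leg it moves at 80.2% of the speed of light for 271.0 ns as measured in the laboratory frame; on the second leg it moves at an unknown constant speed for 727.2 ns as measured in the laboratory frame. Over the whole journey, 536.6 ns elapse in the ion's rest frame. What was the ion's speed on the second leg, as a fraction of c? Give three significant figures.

Leg 1: β = 0.802; γ = 1/√(1 − 0.802²) = 1/√0.3568 = 1.674; τ_1 = 271.0/1.674 = 161.9 ns.
Leg 2: speed unknown; τ_2 = 727.2/γ_2.
Total proper time: 161.9 + τ_2 = 536.6, so τ_2 = 536.6 − 161.9 = 374.7 ns.
γ_2 = 727.2/374.7 = 1.941; β = √(1 − 1/γ²) = √0.7345.

β = 0.857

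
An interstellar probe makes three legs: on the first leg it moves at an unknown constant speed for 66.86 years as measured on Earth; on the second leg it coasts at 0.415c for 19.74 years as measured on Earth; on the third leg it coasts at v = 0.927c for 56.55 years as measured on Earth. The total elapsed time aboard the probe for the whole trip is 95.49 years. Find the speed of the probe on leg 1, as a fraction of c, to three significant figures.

β = 0.539

Leg 1: speed unknown; τ_1 = 66.86/γ_1.
Leg 2: γ = 1/√(1 − 0.415²) = 1/√0.8278 = 1.099; τ_2 = 19.74/1.099 = 17.96 years.
Leg 3: γ = 1/√(1 − 0.927²) = 1/√0.1407 = 2.666; τ_3 = 56.55/2.666 = 21.21 years.
Total proper time: τ_1 + 17.96 + 21.21 = 95.49, so τ_1 = 95.49 − 39.17 = 56.32 years.
γ_1 = 66.86/56.32 = 1.187; β = √(1 − 1/γ²) = √0.2904.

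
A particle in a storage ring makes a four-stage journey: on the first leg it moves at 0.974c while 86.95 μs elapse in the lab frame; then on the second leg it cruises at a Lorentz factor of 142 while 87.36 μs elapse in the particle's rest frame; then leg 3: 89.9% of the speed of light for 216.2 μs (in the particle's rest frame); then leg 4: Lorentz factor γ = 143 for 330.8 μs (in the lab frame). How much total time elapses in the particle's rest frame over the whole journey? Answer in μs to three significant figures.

τ = 326 μs

Leg 1: γ = 1/√(1 − 0.974²) = 1/√0.05132 = 4.414; τ_1 = 86.95/4.414 = 19.70 μs.
Leg 2: 87.36 μs is already measured in the particle's rest frame.
Leg 3: 216.2 μs is already measured in the particle's rest frame.
Leg 4: γ = 143; τ_4 = 330.8/143.0 = 2.313 μs.
Total: 19.70 + 87.36 + 216.2 + 2.313 μs.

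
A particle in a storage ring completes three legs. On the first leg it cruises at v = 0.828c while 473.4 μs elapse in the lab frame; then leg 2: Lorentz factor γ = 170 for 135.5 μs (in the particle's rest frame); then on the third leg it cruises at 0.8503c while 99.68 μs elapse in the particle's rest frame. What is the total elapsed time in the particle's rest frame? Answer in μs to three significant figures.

Leg 1: γ = 1/√(1 − 0.828²) = 1/√0.3144 = 1.783; τ_1 = 473.4/1.783 = 265.4 μs.
Leg 2: 135.5 μs is already measured in the particle's rest frame.
Leg 3: 99.68 μs is already measured in the particle's rest frame.
Total: 265.4 + 135.5 + 99.68 μs.

τ = 501 μs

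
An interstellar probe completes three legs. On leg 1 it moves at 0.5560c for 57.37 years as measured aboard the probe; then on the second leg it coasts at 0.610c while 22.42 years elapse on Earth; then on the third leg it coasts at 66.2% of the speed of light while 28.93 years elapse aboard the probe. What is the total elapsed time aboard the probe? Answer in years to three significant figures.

Leg 1: 57.37 years is already measured aboard the probe.
Leg 2: γ = 1/√(1 − 0.610²) = 1/√0.6279 = 1.262; τ_2 = 22.42/1.262 = 17.77 years.
Leg 3: 28.93 years is already measured aboard the probe.
Total: 57.37 + 17.77 + 28.93 years.

τ = 104 years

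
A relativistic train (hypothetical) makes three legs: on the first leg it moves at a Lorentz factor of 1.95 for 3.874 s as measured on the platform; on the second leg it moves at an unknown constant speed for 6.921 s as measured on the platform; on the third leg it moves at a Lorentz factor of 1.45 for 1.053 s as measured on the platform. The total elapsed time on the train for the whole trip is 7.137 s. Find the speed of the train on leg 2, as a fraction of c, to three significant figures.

β = 0.769

Leg 1: γ = 1.95; τ_1 = 3.874/1.950 = 1.987 s.
Leg 2: speed unknown; τ_2 = 6.921/γ_2.
Leg 3: γ = 1.45; τ_3 = 1.053/1.450 = 0.7262 s.
Total proper time: 1.987 + τ_2 + 0.7262 = 7.137, so τ_2 = 7.137 − 2.713 = 4.424 s.
γ_2 = 6.921/4.424 = 1.564; β = √(1 − 1/γ²) = √0.5914.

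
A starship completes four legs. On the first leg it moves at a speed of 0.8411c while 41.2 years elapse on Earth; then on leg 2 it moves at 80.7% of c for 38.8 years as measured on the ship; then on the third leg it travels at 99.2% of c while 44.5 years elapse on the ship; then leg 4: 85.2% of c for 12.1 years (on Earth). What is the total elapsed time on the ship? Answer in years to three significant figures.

Leg 1: γ = 1/√(1 − 0.8411²) = 1/√0.2926 = 1.849; τ_1 = 41.2/1.849 = 22.28 years.
Leg 2: 38.8 years is already measured on the ship.
Leg 3: 44.5 years is already measured on the ship.
Leg 4: β = 0.852; γ = 1/√(1 − 0.852²) = 1/√0.2741 = 1.910; τ_4 = 12.1/1.910 = 6.335 years.
Total: 22.28 + 38.80 + 44.50 + 6.335 years.

τ = 112 years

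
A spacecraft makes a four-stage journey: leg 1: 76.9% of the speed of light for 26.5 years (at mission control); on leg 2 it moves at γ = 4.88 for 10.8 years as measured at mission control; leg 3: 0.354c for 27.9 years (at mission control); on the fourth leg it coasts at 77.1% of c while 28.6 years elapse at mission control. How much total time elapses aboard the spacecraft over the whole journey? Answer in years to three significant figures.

Leg 1: β = 0.769; γ = 1/√(1 − 0.769²) = 1/√0.4086 = 1.564; τ_1 = 26.5/1.564 = 16.94 years.
Leg 2: γ = 4.88; τ_2 = 10.8/4.880 = 2.213 years.
Leg 3: γ = 1/√(1 − 0.354²) = 1/√0.8747 = 1.069; τ_3 = 27.9/1.069 = 26.09 years.
Leg 4: β = 0.771; γ = 1/√(1 − 0.771²) = 1/√0.4056 = 1.570; τ_4 = 28.6/1.570 = 18.21 years.
Total: 16.94 + 2.213 + 26.09 + 18.21 years.

τ = 63.5 years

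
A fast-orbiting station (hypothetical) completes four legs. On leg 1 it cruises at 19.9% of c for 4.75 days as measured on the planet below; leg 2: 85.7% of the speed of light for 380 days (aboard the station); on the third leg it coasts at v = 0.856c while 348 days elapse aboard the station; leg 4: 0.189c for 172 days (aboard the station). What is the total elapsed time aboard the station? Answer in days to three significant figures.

Leg 1: β = 0.199; γ = 1/√(1 − 0.199²) = 1/√0.9604 = 1.020; τ_1 = 4.75/1.020 = 4.655 days.
Leg 2: 380 days is already measured aboard the station.
Leg 3: 348 days is already measured aboard the station.
Leg 4: 172 days is already measured aboard the station.
Total: 4.655 + 380.0 + 348.0 + 172.0 days.

τ = 905 days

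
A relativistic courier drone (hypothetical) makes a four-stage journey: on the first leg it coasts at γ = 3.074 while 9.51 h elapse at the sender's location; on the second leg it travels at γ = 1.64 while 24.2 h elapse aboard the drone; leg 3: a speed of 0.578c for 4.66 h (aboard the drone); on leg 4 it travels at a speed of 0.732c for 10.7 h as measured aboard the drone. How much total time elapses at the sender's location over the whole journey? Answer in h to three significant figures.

Δt = 70.6 h

Leg 1: 9.51 h is already measured at the sender's location.
Leg 2: γ = 1.64; Δt_2 = 1.640 × 24.2 = 39.69 h.
Leg 3: γ = 1/√(1 − 0.578²) = 1/√0.6659 = 1.225; Δt_3 = 1.225 × 4.66 = 5.711 h.
Leg 4: γ = 1/√(1 − 0.732²) = 1/√0.4642 = 1.468; Δt_4 = 1.468 × 10.7 = 15.71 h.
Total: 9.510 + 39.69 + 5.711 + 15.71 h.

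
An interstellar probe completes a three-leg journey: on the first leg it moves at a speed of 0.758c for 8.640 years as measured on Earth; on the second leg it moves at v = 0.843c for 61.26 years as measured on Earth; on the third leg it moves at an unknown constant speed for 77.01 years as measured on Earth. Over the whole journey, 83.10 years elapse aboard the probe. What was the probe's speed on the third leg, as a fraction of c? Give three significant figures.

β = 0.816

Leg 1: γ = 1/√(1 − 0.758²) = 1/√0.4254 = 1.533; τ_1 = 8.640/1.533 = 5.635 years.
Leg 2: γ = 1/√(1 − 0.843²) = 1/√0.2894 = 1.859; τ_2 = 61.26/1.859 = 32.95 years.
Leg 3: speed unknown; τ_3 = 77.01/γ_3.
Total proper time: 5.635 + 32.95 + τ_3 = 83.10, so τ_3 = 83.10 − 38.59 = 44.51 years.
γ_3 = 77.01/44.51 = 1.730; β = √(1 − 1/γ²) = √0.6659.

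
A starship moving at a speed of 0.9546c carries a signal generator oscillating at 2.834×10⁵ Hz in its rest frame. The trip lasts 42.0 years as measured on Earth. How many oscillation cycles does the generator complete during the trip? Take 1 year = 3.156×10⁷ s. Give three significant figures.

γ = 1/√(1 − 0.9546²) = 1/√0.08874 = 3.357
The oscillator's own cycle count is N = f × τ where τ is the proper time on the ship. τ = Δt/γ = 42.0/3.357 = 12.51 years = 3.949×10⁸ s.
N = 2.834×10⁵ × 3.949×10⁸ = 1.119×10¹⁴.

N = 1.12×10¹⁴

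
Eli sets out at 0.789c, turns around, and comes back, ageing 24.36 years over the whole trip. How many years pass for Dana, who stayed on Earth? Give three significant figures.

γ = 1/√(1 − 0.789²) = 1/√0.3775 = 1.628
Earth-frame duration is the dilated interval: Δt = γτ = 1.628 × 24.36 years.

Δt = 39.6 years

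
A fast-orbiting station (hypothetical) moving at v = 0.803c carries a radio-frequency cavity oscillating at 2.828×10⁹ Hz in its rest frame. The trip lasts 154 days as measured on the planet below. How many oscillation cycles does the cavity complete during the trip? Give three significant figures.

N = 2.24×10¹⁶

γ = 1/√(1 − 0.803²) = 1/√0.3552 = 1.678
The oscillator's own cycle count is N = f × τ where τ is the proper time aboard the station. τ = Δt/γ = 154/1.678 = 91.78 days = 7.930×10⁶ s.
N = 2.828×10⁹ × 7.930×10⁶ = 2.243×10¹⁶.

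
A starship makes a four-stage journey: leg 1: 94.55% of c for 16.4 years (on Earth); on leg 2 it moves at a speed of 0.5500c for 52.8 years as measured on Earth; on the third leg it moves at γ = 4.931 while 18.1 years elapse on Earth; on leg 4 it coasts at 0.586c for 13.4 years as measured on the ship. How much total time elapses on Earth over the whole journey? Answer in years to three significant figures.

Δt = 104 years

Leg 1: 16.4 years is already measured on Earth.
Leg 2: 52.8 years is already measured on Earth.
Leg 3: 18.1 years is already measured on Earth.
Leg 4: γ = 1/√(1 − 0.586²) = 1/√0.6566 = 1.234; Δt_4 = 1.234 × 13.4 = 16.54 years.
Total: 16.40 + 52.80 + 18.10 + 16.54 years.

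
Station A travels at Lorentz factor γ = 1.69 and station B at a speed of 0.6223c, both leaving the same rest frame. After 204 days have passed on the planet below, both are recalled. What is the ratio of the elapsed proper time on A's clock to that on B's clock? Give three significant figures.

τ_A/τ_B = 0.756

A: γ = 1.69. B: γ = 1/√(1 − 0.6223²) = 1/√0.6127 = 1.278.
τ_A/τ_B = γ_B/γ_A = 1.278/1.690 = 0.7559, so τ_A/τ_B = 0.7559.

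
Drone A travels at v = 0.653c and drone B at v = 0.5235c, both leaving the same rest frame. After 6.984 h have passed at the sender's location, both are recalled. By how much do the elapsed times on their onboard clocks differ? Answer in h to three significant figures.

A: γ = 1/√(1 − 0.653²) = 1/√0.5736 = 1.320; τ_A = 6.984/1.320 = 5.289 h.
B: γ = 1/√(1 − 0.5235²) = 1/√0.7259 = 1.174; τ_B = 6.984/1.174 = 5.951 h.

|τ_A − τ_B| = 0.661 h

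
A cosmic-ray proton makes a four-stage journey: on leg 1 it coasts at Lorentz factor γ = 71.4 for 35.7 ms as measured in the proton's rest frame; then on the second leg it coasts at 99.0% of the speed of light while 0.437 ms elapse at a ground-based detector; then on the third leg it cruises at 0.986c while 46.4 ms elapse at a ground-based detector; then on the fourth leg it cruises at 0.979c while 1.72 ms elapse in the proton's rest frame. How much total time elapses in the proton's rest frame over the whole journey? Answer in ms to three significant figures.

τ = 45.2 ms

Leg 1: 35.7 ms is already measured in the proton's rest frame.
Leg 2: β = 0.990; γ = 1/√(1 − 0.990²) = 1/√0.01990 = 7.089; τ_2 = 0.437/7.089 = 0.06165 ms.
Leg 3: γ = 1/√(1 − 0.986²) = 1/√0.02780 = 5.997; τ_3 = 46.4/5.997 = 7.737 ms.
Leg 4: 1.72 ms is already measured in the proton's rest frame.
Total: 35.70 + 0.06165 + 7.737 + 1.720 ms.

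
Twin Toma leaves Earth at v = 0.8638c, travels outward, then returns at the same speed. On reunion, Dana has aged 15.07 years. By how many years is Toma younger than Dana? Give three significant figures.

Δt − τ = 7.48 years

γ = 1/√(1 − 0.8638²) = 1/√0.2538 = 1.985
Toma's elapsed proper time: τ = 15.07/1.985 = 7.593 years.
Age gap = Δt − τ = 15.07 − 7.593 years.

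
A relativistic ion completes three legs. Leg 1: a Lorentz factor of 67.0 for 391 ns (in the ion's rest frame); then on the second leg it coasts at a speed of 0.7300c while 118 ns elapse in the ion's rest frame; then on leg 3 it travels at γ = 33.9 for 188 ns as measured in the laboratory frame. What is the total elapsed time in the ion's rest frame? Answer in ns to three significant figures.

Leg 1: 391 ns is already measured in the ion's rest frame.
Leg 2: 118 ns is already measured in the ion's rest frame.
Leg 3: γ = 33.9; τ_3 = 188/33.90 = 5.546 ns.
Total: 391.0 + 118.0 + 5.546 ns.

τ = 515 ns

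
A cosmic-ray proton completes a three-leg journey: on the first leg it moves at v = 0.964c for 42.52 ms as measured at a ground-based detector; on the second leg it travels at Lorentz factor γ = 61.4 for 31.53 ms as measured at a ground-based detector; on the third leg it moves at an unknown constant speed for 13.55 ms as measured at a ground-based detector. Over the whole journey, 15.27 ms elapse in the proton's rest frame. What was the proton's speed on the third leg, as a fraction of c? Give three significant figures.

Leg 1: γ = 1/√(1 − 0.964²) = 1/√0.07070 = 3.761; τ_1 = 42.52/3.761 = 11.31 ms.
Leg 2: γ = 61.4; τ_2 = 31.53/61.40 = 0.5135 ms.
Leg 3: speed unknown; τ_3 = 13.55/γ_3.
Total proper time: 11.31 + 0.5135 + τ_3 = 15.27, so τ_3 = 15.27 − 11.82 = 3.450 ms.
γ_3 = 13.55/3.450 = 3.927; β = √(1 − 1/γ²) = √0.9352.

β = 0.967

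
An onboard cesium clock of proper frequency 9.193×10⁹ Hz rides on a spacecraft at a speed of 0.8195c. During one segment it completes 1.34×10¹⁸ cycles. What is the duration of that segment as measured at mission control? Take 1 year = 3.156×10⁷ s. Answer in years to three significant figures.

Δt = 8.06 years

γ = 1/√(1 − 0.8195²) = 1/√0.3284 = 1.745
Proper time for N cycles: τ = N/f = 1.34×10¹⁸/(9.193×10⁹) = 1.458×10⁸ s = 4.619 years.
Lab-frame duration Δt = γτ = 1.745 × 4.619 = 8.059 years.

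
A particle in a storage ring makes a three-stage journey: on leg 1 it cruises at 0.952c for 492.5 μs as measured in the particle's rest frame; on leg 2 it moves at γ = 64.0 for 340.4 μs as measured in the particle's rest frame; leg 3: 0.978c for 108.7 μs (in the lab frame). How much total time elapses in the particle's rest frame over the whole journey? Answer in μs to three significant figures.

Leg 1: 492.5 μs is already measured in the particle's rest frame.
Leg 2: 340.4 μs is already measured in the particle's rest frame.
Leg 3: γ = 1/√(1 − 0.978²) = 1/√0.04352 = 4.794; τ_3 = 108.7/4.794 = 22.68 μs.
Total: 492.5 + 340.4 + 22.68 μs.

τ = 856 μs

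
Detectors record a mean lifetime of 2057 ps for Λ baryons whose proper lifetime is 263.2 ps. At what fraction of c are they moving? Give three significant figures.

γ = Δt/τ₀ = 2057/263.2 = 7.815
β = √(1 − 1/γ²) = √(1 − 0.01637) = √0.9836

v = 0.992c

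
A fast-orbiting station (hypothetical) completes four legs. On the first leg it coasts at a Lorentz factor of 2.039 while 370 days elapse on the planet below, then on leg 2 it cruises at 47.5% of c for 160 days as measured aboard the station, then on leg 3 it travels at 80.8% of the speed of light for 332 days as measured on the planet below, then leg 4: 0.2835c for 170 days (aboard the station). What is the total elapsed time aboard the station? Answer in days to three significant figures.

Leg 1: γ = 2.039; τ_1 = 370/2.039 = 181.5 days.
Leg 2: 160 days is already measured aboard the station.
Leg 3: β = 0.808; γ = 1/√(1 − 0.808²) = 1/√0.3471 = 1.697; τ_3 = 332/1.697 = 195.6 days.
Leg 4: 170 days is already measured aboard the station.
Total: 181.5 + 160.0 + 195.6 + 170.0 days.

τ = 707 days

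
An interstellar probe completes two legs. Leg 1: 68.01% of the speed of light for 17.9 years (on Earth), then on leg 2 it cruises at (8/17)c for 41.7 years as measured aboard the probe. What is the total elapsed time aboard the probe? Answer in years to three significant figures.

τ = 54.8 years

Leg 1: β = 0.6801; γ = 1/√(1 − 0.6801²) = 1/√0.5375 = 1.364; τ_1 = 17.9/1.364 = 13.12 years.
Leg 2: 41.7 years is already measured aboard the probe.
Total: 13.12 + 41.70 years.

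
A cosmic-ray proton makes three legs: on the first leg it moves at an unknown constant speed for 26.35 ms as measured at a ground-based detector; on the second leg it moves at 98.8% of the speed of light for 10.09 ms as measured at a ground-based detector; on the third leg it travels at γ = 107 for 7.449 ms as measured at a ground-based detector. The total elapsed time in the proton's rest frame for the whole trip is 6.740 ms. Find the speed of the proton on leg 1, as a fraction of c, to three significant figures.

β = 0.981

Leg 1: speed unknown; τ_1 = 26.35/γ_1.
Leg 2: β = 0.988; γ = 1/√(1 − 0.988²) = 1/√0.02386 = 6.474; τ_2 = 10.09/6.474 = 1.558 ms.
Leg 3: γ = 107; τ_3 = 7.449/107.0 = 0.06962 ms.
Total proper time: τ_1 + 1.558 + 0.06962 = 6.740, so τ_1 = 6.740 − 1.628 = 5.112 ms.
γ_1 = 26.35/5.112 = 5.155; β = √(1 − 1/γ²) = √0.9624.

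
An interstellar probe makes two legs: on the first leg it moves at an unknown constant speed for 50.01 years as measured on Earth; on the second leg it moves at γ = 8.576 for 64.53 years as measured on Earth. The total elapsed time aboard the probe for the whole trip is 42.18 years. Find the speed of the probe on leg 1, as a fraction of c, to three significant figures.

Leg 1: speed unknown; τ_1 = 50.01/γ_1.
Leg 2: γ = 8.576; τ_2 = 64.53/8.576 = 7.524 years.
Total proper time: τ_1 + 7.524 = 42.18, so τ_1 = 42.18 − 7.524 = 34.66 years.
γ_1 = 50.01/34.66 = 1.443; β = √(1 − 1/γ²) = √0.5198.

β = 0.721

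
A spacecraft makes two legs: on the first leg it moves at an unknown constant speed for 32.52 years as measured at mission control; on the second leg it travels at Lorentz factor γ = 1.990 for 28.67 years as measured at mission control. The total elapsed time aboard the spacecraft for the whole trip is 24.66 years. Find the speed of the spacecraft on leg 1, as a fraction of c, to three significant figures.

β = 0.949

Leg 1: speed unknown; τ_1 = 32.52/γ_1.
Leg 2: γ = 1.990; τ_2 = 28.67/1.990 = 14.41 years.
Total proper time: τ_1 + 14.41 = 24.66, so τ_1 = 24.66 − 14.41 = 10.25 years.
γ_1 = 32.52/10.25 = 3.172; β = √(1 − 1/γ²) = √0.9006.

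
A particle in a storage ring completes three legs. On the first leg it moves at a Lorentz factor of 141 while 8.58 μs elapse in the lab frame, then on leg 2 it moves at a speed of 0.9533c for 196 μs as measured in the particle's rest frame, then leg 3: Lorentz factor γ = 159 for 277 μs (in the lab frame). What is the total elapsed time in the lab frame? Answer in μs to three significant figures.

Δt = 935 μs

Leg 1: 8.58 μs is already measured in the lab frame.
Leg 2: γ = 1/√(1 − 0.9533²) = 1/√0.09122 = 3.311; Δt_2 = 3.311 × 196 = 649.0 μs.
Leg 3: 277 μs is already measured in the lab frame.
Total: 8.580 + 649.0 + 277.0 μs.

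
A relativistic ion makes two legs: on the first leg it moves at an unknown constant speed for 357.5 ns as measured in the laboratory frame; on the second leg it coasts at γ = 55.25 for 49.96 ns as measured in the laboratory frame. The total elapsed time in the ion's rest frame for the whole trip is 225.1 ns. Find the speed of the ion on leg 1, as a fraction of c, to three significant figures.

Leg 1: speed unknown; τ_1 = 357.5/γ_1.
Leg 2: γ = 55.25; τ_2 = 49.96/55.25 = 0.9043 ns.
Total proper time: τ_1 + 0.9043 = 225.1, so τ_1 = 225.1 − 0.9043 = 224.2 ns.
γ_1 = 357.5/224.2 = 1.595; β = √(1 − 1/γ²) = √0.6067.

β = 0.779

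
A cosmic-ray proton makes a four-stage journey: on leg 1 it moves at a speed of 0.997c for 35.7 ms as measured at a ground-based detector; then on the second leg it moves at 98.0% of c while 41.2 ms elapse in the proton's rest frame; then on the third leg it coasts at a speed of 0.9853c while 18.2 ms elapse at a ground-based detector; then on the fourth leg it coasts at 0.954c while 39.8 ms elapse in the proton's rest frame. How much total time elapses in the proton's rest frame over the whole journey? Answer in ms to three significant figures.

τ = 86.9 ms

Leg 1: γ = 1/√(1 − 0.997²) = 1/√0.005991 = 12.92; τ_1 = 35.7/12.92 = 2.763 ms.
Leg 2: 41.2 ms is already measured in the proton's rest frame.
Leg 3: γ = 1/√(1 − 0.9853²) = 1/√0.02918 = 5.854; τ_3 = 18.2/5.854 = 3.109 ms.
Leg 4: 39.8 ms is already measured in the proton's rest frame.
Total: 2.763 + 41.20 + 3.109 + 39.80 ms.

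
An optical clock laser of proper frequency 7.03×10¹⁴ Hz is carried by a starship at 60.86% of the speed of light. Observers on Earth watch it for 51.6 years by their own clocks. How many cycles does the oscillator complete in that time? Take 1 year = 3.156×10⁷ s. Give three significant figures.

β = 0.6086; γ = 1/√(1 − 0.6086²) = 1/√0.6296 = 1.260
During 51.6 years of lab time, the oscillator's proper time advances by τ = Δt/γ = 51.6/1.260 = 40.94 years = 1.292×10⁹ s.
N = f × τ = 7.03×10¹⁴ × 1.292×10⁹ = 9.084×10²³.

N = 9.08×10²³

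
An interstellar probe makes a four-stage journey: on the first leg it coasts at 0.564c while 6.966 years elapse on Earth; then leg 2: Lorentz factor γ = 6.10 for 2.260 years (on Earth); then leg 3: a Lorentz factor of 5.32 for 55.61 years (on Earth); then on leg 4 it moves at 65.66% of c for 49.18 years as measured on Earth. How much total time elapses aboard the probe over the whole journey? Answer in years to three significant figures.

τ = 53.7 years

Leg 1: γ = 1/√(1 − 0.564²) = 1/√0.6819 = 1.211; τ_1 = 6.966/1.211 = 5.752 years.
Leg 2: γ = 6.10; τ_2 = 2.260/6.100 = 0.3705 years.
Leg 3: γ = 5.32; τ_3 = 55.61/5.320 = 10.45 years.
Leg 4: β = 0.6566; γ = 1/√(1 − 0.6566²) = 1/√0.5689 = 1.326; τ_4 = 49.18/1.326 = 37.09 years.
Total: 5.752 + 0.3705 + 10.45 + 37.09 years.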